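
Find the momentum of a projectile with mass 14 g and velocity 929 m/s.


p = m*v = 0.014*929 = 13.01 kg·m/s

13.01 kg·m/s


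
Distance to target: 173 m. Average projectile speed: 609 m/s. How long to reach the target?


t = d/v = 173/609 = 0.2841 s

0.2841 s


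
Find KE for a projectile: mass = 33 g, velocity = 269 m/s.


E = 0.5*m*v^2 = 0.5*0.033*269^2 = 1194 J

1194 J


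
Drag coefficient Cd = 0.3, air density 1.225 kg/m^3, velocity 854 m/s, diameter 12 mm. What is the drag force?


A = pi*(d/2)^2 = pi*(12/2000)^2 = 1.13097e-04 m^2
Fd = 0.5*Cd*rho*A*v^2 = 0.5*0.3*1.225*1.13097e-04*854^2 = 15.16 N

15.16 N


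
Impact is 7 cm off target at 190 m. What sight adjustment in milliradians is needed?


1 mrad subtends 1 cm per 10 m of range, so adj = error_cm / (dist_m / 10) = 7 / (190/10) = 0.3684 mrad

0.3684 mrad


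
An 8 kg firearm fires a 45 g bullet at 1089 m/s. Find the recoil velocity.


v_recoil = m_p * v_p / m_gun = 0.045 * 1089 / 8 = 6.126 m/s

6.126 m/s


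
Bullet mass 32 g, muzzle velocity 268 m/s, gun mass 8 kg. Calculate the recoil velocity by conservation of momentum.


v_recoil = m_p * v_p / m_gun = 0.032 * 268 / 8 = 1.072 m/s

1.072 m/s


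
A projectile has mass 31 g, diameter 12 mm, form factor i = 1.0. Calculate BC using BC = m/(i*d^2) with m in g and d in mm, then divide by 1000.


BC = m/(i*d^2*1000) = 31/(1.0 * 12^2 * 1000) = 0.0002153

0.0002153


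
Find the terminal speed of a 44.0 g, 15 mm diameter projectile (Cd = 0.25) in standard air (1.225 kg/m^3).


A = pi*(d/2)^2 = pi*(15/2000)^2 = 1.76715e-04 m^2
vt = sqrt(2mg/(Cd*rho*A)) = sqrt(2*0.044*9.81/(0.25 * 1.225 * 1.76715e-04)) = 126.3 m/s

126.3 m/s


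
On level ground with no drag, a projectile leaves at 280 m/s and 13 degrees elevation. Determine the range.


R = v0^2 * sin(2*theta) / g = 280^2 * sin(2*13°) / 9.81 = 3503 m

3503 m


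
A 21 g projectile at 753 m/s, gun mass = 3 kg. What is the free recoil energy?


v_r = m_p*v_p/m_gun = 0.021*753/3 = 5.271 m/s, E_r = 0.5*m_gun*v_r^2 = 0.5*3*5.271^2 = 41.68 J

41.68 J


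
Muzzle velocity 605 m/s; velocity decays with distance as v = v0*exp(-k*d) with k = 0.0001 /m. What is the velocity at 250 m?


v = v0*exp(-k*d) = 605*exp(-0.0001*250) = 590.1 m/s

590.1 m/s


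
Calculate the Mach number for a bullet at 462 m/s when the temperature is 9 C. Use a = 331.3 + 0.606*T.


a = 331.3 + 0.606*(9) = 336.754 m/s
M = v/a = 462/336.754 = 1.372

1.372


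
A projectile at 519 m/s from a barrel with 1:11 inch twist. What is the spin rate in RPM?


twist_m = 11*0.0254 = 0.2794 m
spin = v/twist = 519/0.2794 = 1857.552 rev/s
RPM = spin*60 = 1857.552*60 ≈ 111453 RPM

111453 RPM


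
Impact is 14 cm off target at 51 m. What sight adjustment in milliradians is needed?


1 mrad subtends 1 cm per 10 m of range, so adj = error_cm / (dist_m / 10) = 14 / (51/10) = 2.745 mrad

2.745 mrad


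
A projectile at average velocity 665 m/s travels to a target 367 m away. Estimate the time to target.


t = d/v = 367/665 = 0.5519 s

0.5519 s


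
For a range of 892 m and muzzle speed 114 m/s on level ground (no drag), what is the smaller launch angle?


sin(2*theta) = R*g/v0^2 = 892*9.81/114^2 = 0.673324, theta = arcsin(0.673324)/2 = 21.16°

21.16 degrees


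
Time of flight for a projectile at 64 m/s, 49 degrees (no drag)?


T = 2*v0*sin(theta)/g = 2*64*sin(49°)/9.81 = 9.847 s

9.847 s


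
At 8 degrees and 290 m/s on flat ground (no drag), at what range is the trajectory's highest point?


R = v0^2*sin(2*theta)/g = 290^2*sin(2*8°)/9.81 = 2363.01 m
apex_dist = R/2 = 2363.01/2 = 1182 m

1182 m


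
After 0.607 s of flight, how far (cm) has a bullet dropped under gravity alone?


drop = 0.5*g*t^2 = 0.5*9.81*0.607^2 = 1.80724 m ≈ 180.7 cm

180.7 cm


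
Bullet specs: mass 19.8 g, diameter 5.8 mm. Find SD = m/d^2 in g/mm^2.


SD = m/d^2 = 19.8/5.8^2 = 0.5886 g/mm^2

0.5886 g/mm^2


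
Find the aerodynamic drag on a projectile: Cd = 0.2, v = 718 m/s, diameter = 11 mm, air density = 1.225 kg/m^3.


A = pi*(d/2)^2 = pi*(11/2000)^2 = 9.50332e-05 m^2
Fd = 0.5*Cd*rho*A*v^2 = 0.5*0.2*1.225*9.50332e-05*718^2 = 6.002 N

6.002 N


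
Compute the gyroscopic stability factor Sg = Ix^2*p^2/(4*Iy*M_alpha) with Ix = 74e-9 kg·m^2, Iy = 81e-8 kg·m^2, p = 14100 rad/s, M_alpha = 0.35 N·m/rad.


Sg = Ix^2 * p^2 / (4 * Iy * M_alpha) = (74e-9)^2 * 14100^2 / (4 * 81e-8 * 0.35) = 0.96

0.96


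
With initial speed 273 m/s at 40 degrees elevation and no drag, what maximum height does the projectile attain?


H = (v0*sin(theta))^2 / (2g) = (273*sin(40°))^2 / (2*9.81) = 1569 m

1569 m


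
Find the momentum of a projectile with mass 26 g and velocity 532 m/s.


p = m*v = 0.026*532 = 13.83 kg·m/s

13.83 kg·m/s


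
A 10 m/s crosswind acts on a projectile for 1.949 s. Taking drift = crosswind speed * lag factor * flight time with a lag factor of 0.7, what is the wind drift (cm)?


drift = v_wind * lag * t = 10 * 0.7 * 1.949 = 13.643 m ≈ 1364 cm

1364 cm


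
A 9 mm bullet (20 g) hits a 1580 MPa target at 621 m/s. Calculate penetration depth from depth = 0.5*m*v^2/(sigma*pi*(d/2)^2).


A = pi*(d/2)^2 = pi*(9/2)^2 = 63.6173 mm^2
E = 0.5*m*v^2 = 0.5*0.02*621^2 = 3856.41 J
depth = E/(sigma*A) = 3856.41 J / (1580 MPa * 63.6173 mm^2) = 3856.41/(1580 * 63.6173) m = 0.0383664 m ≈ 38.37 mm

38.37 mm


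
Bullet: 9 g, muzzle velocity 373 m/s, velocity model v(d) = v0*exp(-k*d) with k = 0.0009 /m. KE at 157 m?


v = v0*exp(-k*d) = 373*exp(-0.0009*157) = 323.849 m/s
E = 0.5*m*v^2 = 0.5*0.009*323.849^2 = 472 J

472 J


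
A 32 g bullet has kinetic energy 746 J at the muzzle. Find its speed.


v = sqrt(2*E/m) = sqrt(2*746/0.032) = 215.9 m/s

215.9 m/s


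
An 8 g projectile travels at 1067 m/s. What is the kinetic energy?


E = 0.5*m*v^2 = 0.5*0.008*1067^2 = 4554 J

4554 J


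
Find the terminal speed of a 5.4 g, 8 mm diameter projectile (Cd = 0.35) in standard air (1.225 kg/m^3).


A = pi*(d/2)^2 = pi*(8/2000)^2 = 5.02655e-05 m^2
vt = sqrt(2mg/(Cd*rho*A)) = sqrt(2*0.0054*9.81/(0.35 * 1.225 * 5.02655e-05)) = 70.11 m/s

70.11 m/s


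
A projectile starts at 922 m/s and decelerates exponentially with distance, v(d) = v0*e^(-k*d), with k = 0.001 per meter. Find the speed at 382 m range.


v = v0*exp(-k*d) = 922*exp(-0.001*382) = 629.3 m/s

629.3 m/s


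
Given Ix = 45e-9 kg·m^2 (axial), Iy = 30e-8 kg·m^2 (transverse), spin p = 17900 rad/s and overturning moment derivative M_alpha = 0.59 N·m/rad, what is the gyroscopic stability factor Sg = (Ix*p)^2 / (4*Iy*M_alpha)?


Sg = Ix^2 * p^2 / (4 * Iy * M_alpha) = (45e-9)^2 * 17900^2 / (4 * 30e-8 * 0.59) = 0.9164

0.9164


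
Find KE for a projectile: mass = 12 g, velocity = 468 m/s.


E = 0.5*m*v^2 = 0.5*0.012*468^2 = 1314 J

1314 J


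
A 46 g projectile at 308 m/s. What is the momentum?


p = m*v = 0.046*308 = 14.17 kg·m/s

14.17 kg·m/s


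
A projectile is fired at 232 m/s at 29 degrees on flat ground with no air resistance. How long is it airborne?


T = 2*v0*sin(theta)/g = 2*232*sin(29°)/9.81 = 22.93 s

22.93 s


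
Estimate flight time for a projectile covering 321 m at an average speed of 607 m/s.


t = d/v = 321/607 = 0.5288 s

0.5288 s


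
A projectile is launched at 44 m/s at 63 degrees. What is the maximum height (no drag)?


H = (v0*sin(theta))^2 / (2g) = (44*sin(63°))^2 / (2*9.81) = 78.34 m

78.34 m


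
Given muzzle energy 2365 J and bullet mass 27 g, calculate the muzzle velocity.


v = sqrt(2*E/m) = sqrt(2*2365/0.027) = 418.6 m/s

418.6 m/s


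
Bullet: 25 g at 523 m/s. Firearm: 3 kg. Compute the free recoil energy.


v_r = m_p*v_p/m_gun = 0.025*523/3 = 4.35833 m/s, E_r = 0.5*m_gun*v_r^2 = 0.5*3*4.35833^2 = 28.49 J

28.49 J


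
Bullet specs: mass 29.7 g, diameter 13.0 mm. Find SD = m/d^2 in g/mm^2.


SD = m/d^2 = 29.7/13.0^2 = 0.1757 g/mm^2

0.1757 g/mm^2


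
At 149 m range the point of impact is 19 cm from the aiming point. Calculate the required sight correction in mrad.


1 mrad subtends 1 cm per 10 m of range, so adj = error_cm / (dist_m / 10) = 19 / (149/10) = 1.275 mrad

1.275 mrad


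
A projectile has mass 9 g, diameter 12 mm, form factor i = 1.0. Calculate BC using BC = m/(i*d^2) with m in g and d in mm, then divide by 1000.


BC = m/(i*d^2*1000) = 9/(1.0 * 12^2 * 1000) = 6.25e-05

6.25e-05


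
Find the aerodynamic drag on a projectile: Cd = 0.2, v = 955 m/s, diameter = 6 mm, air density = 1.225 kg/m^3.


A = pi*(d/2)^2 = pi*(6/2000)^2 = 2.82743e-05 m^2
Fd = 0.5*Cd*rho*A*v^2 = 0.5*0.2*1.225*2.82743e-05*955^2 = 3.159 N

3.159 N


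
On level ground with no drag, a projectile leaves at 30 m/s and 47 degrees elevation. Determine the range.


R = v0^2 * sin(2*theta) / g = 30^2 * sin(2*47°) / 9.81 = 91.52 m

91.52 m


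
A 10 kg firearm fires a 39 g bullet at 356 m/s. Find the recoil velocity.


v_recoil = m_p * v_p / m_gun = 0.039 * 356 / 10 = 1.388 m/s

1.388 m/s


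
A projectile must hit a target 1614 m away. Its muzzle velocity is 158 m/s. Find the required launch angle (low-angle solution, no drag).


sin(2*theta) = R*g/v0^2 = 1614*9.81/158^2 = 0.634247, theta = arcsin(0.634247)/2 = 19.68°

19.68 degrees


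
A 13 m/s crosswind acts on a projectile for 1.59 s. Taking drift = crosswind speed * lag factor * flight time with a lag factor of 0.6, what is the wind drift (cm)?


drift = v_wind * lag * t = 13 * 0.6 * 1.59 = 12.402 m ≈ 1240 cm

1240 cm


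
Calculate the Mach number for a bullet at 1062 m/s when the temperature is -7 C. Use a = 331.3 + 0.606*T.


a = 331.3 + 0.606*(-7) = 327.058 m/s
M = v/a = 1062/327.058 = 3.247

3.247


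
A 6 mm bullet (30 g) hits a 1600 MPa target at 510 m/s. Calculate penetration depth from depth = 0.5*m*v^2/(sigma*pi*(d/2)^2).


A = pi*(d/2)^2 = pi*(6/2)^2 = 28.2743 mm^2
E = 0.5*m*v^2 = 0.5*0.03*510^2 = 3901.5 J
depth = E/(sigma*A) = 3901.5 J / (1600 MPa * 28.2743 mm^2) = 3901.5/(1600 * 28.2743) m = 0.0862421 m ≈ 86.24 mm

86.24 mm


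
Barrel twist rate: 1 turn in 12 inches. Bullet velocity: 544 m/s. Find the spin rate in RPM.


twist_m = 12*0.0254 = 0.3048 m
spin = v/twist = 544/0.3048 = 1784.777 rev/s
RPM = spin*60 = 1784.777*60 ≈ 107087 RPM

107087 RPM


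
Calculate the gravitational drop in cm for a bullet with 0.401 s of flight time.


drop = 0.5*g*t^2 = 0.5*9.81*0.401^2 = 0.788729 m ≈ 78.87 cm

78.87 cm


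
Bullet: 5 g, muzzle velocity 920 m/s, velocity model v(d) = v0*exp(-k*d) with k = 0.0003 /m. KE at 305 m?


v = v0*exp(-k*d) = 920*exp(-0.0003*305) = 839.556 m/s
E = 0.5*m*v^2 = 0.5*0.005*839.556^2 = 1762 J

1762 J


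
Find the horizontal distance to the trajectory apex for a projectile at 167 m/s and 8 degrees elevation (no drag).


R = v0^2*sin(2*theta)/g = 167^2*sin(2*8°)/9.81 = 783.614 m
apex_dist = R/2 = 783.614/2 = 391.8 m

391.8 m


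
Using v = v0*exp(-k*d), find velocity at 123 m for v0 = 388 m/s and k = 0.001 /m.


v = v0*exp(-k*d) = 388*exp(-0.001*123) = 343.1 m/s

343.1 m/s


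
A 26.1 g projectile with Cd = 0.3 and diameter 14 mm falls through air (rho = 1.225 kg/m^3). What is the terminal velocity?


A = pi*(d/2)^2 = pi*(14/2000)^2 = 1.53938e-04 m^2
vt = sqrt(2mg/(Cd*rho*A)) = sqrt(2*0.0261*9.81/(0.3 * 1.225 * 1.53938e-04)) = 95.14 m/s

95.14 m/s


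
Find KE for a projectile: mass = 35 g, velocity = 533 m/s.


E = 0.5*m*v^2 = 0.5*0.035*533^2 = 4972 J

4972 J


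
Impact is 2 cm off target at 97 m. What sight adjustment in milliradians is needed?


1 mrad subtends 1 cm per 10 m of range, so adj = error_cm / (dist_m / 10) = 2 / (97/10) = 0.2062 mrad

0.2062 mrad


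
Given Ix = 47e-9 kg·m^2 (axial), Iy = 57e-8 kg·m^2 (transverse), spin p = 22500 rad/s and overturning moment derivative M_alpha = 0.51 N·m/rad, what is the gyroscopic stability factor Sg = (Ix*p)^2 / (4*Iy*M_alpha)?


Sg = Ix^2 * p^2 / (4 * Iy * M_alpha) = (47e-9)^2 * 22500^2 / (4 * 57e-8 * 0.51) = 0.9617

0.9617


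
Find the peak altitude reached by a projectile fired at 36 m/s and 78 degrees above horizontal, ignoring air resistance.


H = (v0*sin(theta))^2 / (2g) = (36*sin(78°))^2 / (2*9.81) = 63.2 m

63.2 m


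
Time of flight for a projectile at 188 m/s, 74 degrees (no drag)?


T = 2*v0*sin(theta)/g = 2*188*sin(74°)/9.81 = 36.84 s

36.84 s


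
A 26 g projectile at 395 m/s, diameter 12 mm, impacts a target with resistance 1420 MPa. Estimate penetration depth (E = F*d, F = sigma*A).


A = pi*(d/2)^2 = pi*(12/2)^2 = 113.097 mm^2
E = 0.5*m*v^2 = 0.5*0.026*395^2 = 2028.32 J
depth = E/(sigma*A) = 2028.32 J / (1420 MPa * 113.097 mm^2) = 2028.32/(1420 * 113.097) m = 0.0126298 m ≈ 12.63 mm

12.63 mm


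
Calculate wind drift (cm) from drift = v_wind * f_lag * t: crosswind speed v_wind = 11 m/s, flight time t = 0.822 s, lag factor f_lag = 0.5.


drift = v_wind * lag * t = 11 * 0.5 * 0.822 = 4.521 m ≈ 452.1 cm

452.1 cm


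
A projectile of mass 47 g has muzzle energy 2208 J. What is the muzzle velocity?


v = sqrt(2*E/m) = sqrt(2*2208/0.047) = 306.5 m/s

306.5 m/s


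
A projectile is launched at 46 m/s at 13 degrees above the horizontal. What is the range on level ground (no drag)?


R = v0^2 * sin(2*theta) / g = 46^2 * sin(2*13°) / 9.81 = 94.56 m

94.56 m


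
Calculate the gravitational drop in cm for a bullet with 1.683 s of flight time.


drop = 0.5*g*t^2 = 0.5*9.81*1.683^2 = 13.8934 m ≈ 1389 cm

1389 cm


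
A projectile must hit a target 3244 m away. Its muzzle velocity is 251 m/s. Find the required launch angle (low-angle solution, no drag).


sin(2*theta) = R*g/v0^2 = 3244*9.81/251^2 = 0.505129, theta = arcsin(0.505129)/2 = 15.17°

15.17 degrees


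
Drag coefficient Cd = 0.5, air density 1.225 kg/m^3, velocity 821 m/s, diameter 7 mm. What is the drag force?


A = pi*(d/2)^2 = pi*(7/2000)^2 = 3.84845e-05 m^2
Fd = 0.5*Cd*rho*A*v^2 = 0.5*0.5*1.225*3.84845e-05*821^2 = 7.944 N

7.944 N


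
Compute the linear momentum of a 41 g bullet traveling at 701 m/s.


p = m*v = 0.041*701 = 28.74 kg·m/s

28.74 kg·m/s


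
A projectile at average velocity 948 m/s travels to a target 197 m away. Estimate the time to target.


t = d/v = 197/948 = 0.2078 s

0.2078 s


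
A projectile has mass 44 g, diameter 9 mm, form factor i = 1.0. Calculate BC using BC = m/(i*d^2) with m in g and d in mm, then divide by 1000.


BC = m/(i*d^2*1000) = 44/(1.0 * 9^2 * 1000) = 0.0005432

0.0005432


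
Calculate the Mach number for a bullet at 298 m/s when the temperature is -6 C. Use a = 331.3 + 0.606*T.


a = 331.3 + 0.606*(-6) = 327.664 m/s
M = v/a = 298/327.664 = 0.9095

0.9095


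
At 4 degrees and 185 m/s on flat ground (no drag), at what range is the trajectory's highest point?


R = v0^2*sin(2*theta)/g = 185^2*sin(2*4°)/9.81 = 485.545 m
apex_dist = R/2 = 485.545/2 = 242.8 m

242.8 m


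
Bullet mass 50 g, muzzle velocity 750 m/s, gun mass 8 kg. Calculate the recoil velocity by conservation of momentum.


v_recoil = m_p * v_p / m_gun = 0.05 * 750 / 8 = 4.688 m/s

4.688 m/s


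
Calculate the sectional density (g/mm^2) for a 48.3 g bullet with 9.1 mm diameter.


SD = m/d^2 = 48.3/9.1^2 = 0.5833 g/mm^2

0.5833 g/mm^2


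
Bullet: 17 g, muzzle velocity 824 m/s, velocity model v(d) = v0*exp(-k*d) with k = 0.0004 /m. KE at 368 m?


v = v0*exp(-k*d) = 824*exp(-0.0004*368) = 711.212 m/s
E = 0.5*m*v^2 = 0.5*0.017*711.212^2 = 4299 J

4299 J


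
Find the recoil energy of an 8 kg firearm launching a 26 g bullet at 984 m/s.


v_r = m_p*v_p/m_gun = 0.026*984/8 = 3.198 m/s, E_r = 0.5*m_gun*v_r^2 = 0.5*8*3.198^2 = 40.91 J

40.91 J


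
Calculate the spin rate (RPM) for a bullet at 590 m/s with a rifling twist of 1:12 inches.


twist_m = 12*0.0254 = 0.3048 m
spin = v/twist = 590/0.3048 = 1935.696 rev/s
RPM = spin*60 = 1935.696*60 ≈ 116142 RPM

116142 RPM


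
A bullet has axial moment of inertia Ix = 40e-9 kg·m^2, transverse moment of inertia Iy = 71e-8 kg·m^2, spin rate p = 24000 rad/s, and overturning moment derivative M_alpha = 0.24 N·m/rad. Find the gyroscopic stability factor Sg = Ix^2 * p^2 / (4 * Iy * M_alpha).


Sg = Ix^2 * p^2 / (4 * Iy * M_alpha) = (40e-9)^2 * 24000^2 / (4 * 71e-8 * 0.24) = 1.352

1.352


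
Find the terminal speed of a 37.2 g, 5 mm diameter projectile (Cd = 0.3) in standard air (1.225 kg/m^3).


A = pi*(d/2)^2 = pi*(5/2000)^2 = 1.96350e-05 m^2
vt = sqrt(2mg/(Cd*rho*A)) = sqrt(2*0.0372*9.81/(0.3 * 1.225 * 1.96350e-05)) = 318 m/s

318 m/s


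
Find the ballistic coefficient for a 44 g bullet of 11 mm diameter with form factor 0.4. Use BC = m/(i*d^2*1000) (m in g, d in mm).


BC = m/(i*d^2*1000) = 44/(0.4 * 11^2 * 1000) = 0.0009091

0.0009091


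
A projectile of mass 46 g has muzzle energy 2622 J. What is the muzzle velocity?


v = sqrt(2*E/m) = sqrt(2*2622/0.046) = 337.6 m/s

337.6 m/s


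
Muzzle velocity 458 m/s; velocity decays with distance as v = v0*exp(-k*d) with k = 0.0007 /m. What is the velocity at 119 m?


v = v0*exp(-k*d) = 458*exp(-0.0007*119) = 421.4 m/s

421.4 m/s


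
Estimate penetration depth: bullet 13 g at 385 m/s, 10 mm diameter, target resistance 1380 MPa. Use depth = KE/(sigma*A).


A = pi*(d/2)^2 = pi*(10/2)^2 = 78.5398 mm^2
E = 0.5*m*v^2 = 0.5*0.013*385^2 = 963.462 J
depth = E/(sigma*A) = 963.462 J / (1380 MPa * 78.5398 mm^2) = 963.462/(1380 * 78.5398) m = 0.00888926 m ≈ 8.889 mm

8.889 mm


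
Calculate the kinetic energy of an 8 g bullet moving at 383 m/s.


E = 0.5*m*v^2 = 0.5*0.008*383^2 = 586.8 J

586.8 J


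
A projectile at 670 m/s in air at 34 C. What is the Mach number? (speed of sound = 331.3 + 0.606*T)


a = 331.3 + 0.606*(34) = 351.904 m/s
M = v/a = 670/351.904 = 1.904

1.904


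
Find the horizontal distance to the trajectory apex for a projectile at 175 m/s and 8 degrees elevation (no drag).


R = v0^2*sin(2*theta)/g = 175^2*sin(2*8°)/9.81 = 860.489 m
apex_dist = R/2 = 860.489/2 = 430.2 m

430.2 m


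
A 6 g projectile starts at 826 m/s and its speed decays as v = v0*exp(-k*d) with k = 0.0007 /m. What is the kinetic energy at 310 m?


v = v0*exp(-k*d) = 826*exp(-0.0007*310) = 664.872 m/s
E = 0.5*m*v^2 = 0.5*0.006*664.872^2 = 1326 J

1326 J


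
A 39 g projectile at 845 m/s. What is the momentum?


p = m*v = 0.039*845 = 32.95 kg·m/s

32.95 kg·m/s


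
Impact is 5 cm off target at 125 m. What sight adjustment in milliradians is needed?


1 mrad subtends 1 cm per 10 m of range, so adj = error_cm / (dist_m / 10) = 5 / (125/10) = 0.4 mrad

0.4 mrad


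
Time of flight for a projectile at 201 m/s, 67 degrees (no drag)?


T = 2*v0*sin(theta)/g = 2*201*sin(67°)/9.81 = 37.72 s

37.72 s


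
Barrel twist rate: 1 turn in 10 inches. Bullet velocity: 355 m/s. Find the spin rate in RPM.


twist_m = 10*0.0254 = 0.254 m
spin = v/twist = 355/0.254 = 1397.638 rev/s
RPM = spin*60 = 1397.638*60 ≈ 83858 RPM

83858 RPM


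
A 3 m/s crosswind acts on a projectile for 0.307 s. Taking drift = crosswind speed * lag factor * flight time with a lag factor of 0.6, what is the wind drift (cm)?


drift = v_wind * lag * t = 3 * 0.6 * 0.307 = 0.5526 m ≈ 55.26 cm

55.26 cm


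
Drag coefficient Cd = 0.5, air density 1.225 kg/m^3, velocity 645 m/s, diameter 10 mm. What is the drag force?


A = pi*(d/2)^2 = pi*(10/2000)^2 = 7.85398e-05 m^2
Fd = 0.5*Cd*rho*A*v^2 = 0.5*0.5*1.225*7.85398e-05*645^2 = 10.01 N

10.01 N


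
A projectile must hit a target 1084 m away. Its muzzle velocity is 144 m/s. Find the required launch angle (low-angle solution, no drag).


sin(2*theta) = R*g/v0^2 = 1084*9.81/144^2 = 0.51283, theta = arcsin(0.51283)/2 = 15.43°

15.43 degrees


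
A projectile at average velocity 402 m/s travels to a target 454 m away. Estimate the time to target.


t = d/v = 454/402 = 1.129 s

1.129 s


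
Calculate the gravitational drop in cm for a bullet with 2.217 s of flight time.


drop = 0.5*g*t^2 = 0.5*9.81*2.217^2 = 24.1085 m ≈ 2411 cm

2411 cm


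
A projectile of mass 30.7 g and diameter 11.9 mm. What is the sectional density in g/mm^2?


SD = m/d^2 = 30.7/11.9^2 = 0.2168 g/mm^2

0.2168 g/mm^2


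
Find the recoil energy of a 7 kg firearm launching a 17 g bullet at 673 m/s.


v_r = m_p*v_p/m_gun = 0.017*673/7 = 1.63443 m/s, E_r = 0.5*m_gun*v_r^2 = 0.5*7*1.63443^2 = 9.35 J

9.35 J


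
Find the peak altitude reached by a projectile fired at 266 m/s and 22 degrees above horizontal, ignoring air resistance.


H = (v0*sin(theta))^2 / (2g) = (266*sin(22°))^2 / (2*9.81) = 506.1 m

506.1 m


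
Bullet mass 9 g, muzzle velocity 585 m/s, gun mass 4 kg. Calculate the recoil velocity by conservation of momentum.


v_recoil = m_p * v_p / m_gun = 0.009 * 585 / 4 = 1.316 m/s

1.316 m/s


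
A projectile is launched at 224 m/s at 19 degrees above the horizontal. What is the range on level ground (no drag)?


R = v0^2 * sin(2*theta) / g = 224^2 * sin(2*19°) / 9.81 = 3149 m

3149 m


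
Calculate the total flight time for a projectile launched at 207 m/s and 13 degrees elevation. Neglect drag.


T = 2*v0*sin(theta)/g = 2*207*sin(13°)/9.81 = 9.493 s

9.493 s


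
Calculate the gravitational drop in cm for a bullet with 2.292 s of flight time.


drop = 0.5*g*t^2 = 0.5*9.81*2.292^2 = 25.7673 m ≈ 2577 cm

2577 cm


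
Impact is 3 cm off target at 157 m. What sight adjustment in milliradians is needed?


1 mrad subtends 1 cm per 10 m of range, so adj = error_cm / (dist_m / 10) = 3 / (157/10) = 0.1911 mrad

0.1911 mrad


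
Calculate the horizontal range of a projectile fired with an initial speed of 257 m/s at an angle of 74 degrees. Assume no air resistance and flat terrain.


R = v0^2 * sin(2*theta) / g = 257^2 * sin(2*74°) / 9.81 = 3568 m

3568 m


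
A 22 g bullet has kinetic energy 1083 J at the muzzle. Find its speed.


v = sqrt(2*E/m) = sqrt(2*1083/0.022) = 313.8 m/s

313.8 m/s


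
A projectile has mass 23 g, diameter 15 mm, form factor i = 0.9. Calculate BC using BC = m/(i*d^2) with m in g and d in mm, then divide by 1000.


BC = m/(i*d^2*1000) = 23/(0.9 * 15^2 * 1000) = 0.0001136

0.0001136


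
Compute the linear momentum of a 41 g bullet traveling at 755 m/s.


p = m*v = 0.041*755 = 30.96 kg·m/s

30.96 kg·m/s


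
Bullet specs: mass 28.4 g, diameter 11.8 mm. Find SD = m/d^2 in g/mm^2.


SD = m/d^2 = 28.4/11.8^2 = 0.204 g/mm^2

0.204 g/mm^2


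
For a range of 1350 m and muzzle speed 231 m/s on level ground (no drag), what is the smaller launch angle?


sin(2*theta) = R*g/v0^2 = 1350*9.81/231^2 = 0.248187, theta = arcsin(0.248187)/2 = 7.185°

7.185 degrees


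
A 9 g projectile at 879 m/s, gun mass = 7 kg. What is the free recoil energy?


v_r = m_p*v_p/m_gun = 0.009*879/7 = 1.13014 m/s, E_r = 0.5*m_gun*v_r^2 = 0.5*7*1.13014^2 = 4.47 J

4.47 J


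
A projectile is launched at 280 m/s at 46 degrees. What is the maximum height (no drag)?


H = (v0*sin(theta))^2 / (2g) = (280*sin(46°))^2 / (2*9.81) = 2068 m

2068 m


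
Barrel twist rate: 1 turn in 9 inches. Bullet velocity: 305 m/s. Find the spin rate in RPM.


twist_m = 9*0.0254 = 0.2286 m
spin = v/twist = 305/0.2286 = 1334.208 rev/s
RPM = spin*60 = 1334.208*60 ≈ 80052 RPM

80052 RPM


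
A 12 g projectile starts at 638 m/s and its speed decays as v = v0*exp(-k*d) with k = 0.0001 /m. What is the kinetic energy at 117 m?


v = v0*exp(-k*d) = 638*exp(-0.0001*117) = 630.579 m/s
E = 0.5*m*v^2 = 0.5*0.012*630.579^2 = 2386 J

2386 J


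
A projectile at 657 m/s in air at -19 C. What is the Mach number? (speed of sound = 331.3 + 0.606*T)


a = 331.3 + 0.606*(-19) = 319.786 m/s
M = v/a = 657/319.786 = 2.054

2.054


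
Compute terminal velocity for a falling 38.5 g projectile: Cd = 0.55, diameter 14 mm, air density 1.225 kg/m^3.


A = pi*(d/2)^2 = pi*(14/2000)^2 = 1.53938e-04 m^2
vt = sqrt(2mg/(Cd*rho*A)) = sqrt(2*0.0385*9.81/(0.55 * 1.225 * 1.53938e-04)) = 85.34 m/s

85.34 m/s


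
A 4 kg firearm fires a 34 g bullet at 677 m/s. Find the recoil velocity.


v_recoil = m_p * v_p / m_gun = 0.034 * 677 / 4 = 5.755 m/s

5.755 m/s


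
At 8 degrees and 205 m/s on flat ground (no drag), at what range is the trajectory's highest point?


R = v0^2*sin(2*theta)/g = 205^2*sin(2*8°)/9.81 = 1180.8 m
apex_dist = R/2 = 1180.8/2 = 590.4 m

590.4 m


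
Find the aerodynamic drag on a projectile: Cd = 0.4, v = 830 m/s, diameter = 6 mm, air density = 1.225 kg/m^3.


A = pi*(d/2)^2 = pi*(6/2000)^2 = 2.82743e-05 m^2
Fd = 0.5*Cd*rho*A*v^2 = 0.5*0.4*1.225*2.82743e-05*830^2 = 4.772 N

4.772 N


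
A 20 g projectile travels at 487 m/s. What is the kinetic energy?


E = 0.5*m*v^2 = 0.5*0.02*487^2 = 2372 J

2372 J


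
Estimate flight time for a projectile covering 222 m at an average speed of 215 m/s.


t = d/v = 222/215 = 1.033 s

1.033 s


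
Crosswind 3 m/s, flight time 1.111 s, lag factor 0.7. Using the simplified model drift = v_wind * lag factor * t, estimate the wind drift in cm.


drift = v_wind * lag * t = 3 * 0.7 * 1.111 = 2.3331 m ≈ 233.3 cm

233.3 cm


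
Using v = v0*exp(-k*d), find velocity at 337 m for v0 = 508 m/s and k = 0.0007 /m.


v = v0*exp(-k*d) = 508*exp(-0.0007*337) = 401.2 m/s

401.2 m/s


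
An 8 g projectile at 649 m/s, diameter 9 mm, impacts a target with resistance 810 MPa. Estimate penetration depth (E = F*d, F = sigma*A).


A = pi*(d/2)^2 = pi*(9/2)^2 = 63.6173 mm^2
E = 0.5*m*v^2 = 0.5*0.008*649^2 = 1684.8 J
depth = E/(sigma*A) = 1684.8 J / (810 MPa * 63.6173 mm^2) = 1684.8/(810 * 63.6173) m = 0.0326956 m ≈ 32.7 mm

32.7 mm


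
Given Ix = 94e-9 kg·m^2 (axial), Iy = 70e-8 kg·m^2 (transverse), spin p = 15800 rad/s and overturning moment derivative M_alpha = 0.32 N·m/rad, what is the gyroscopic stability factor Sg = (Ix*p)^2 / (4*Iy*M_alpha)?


Sg = Ix^2 * p^2 / (4 * Iy * M_alpha) = (94e-9)^2 * 15800^2 / (4 * 70e-8 * 0.32) = 2.462

2.462


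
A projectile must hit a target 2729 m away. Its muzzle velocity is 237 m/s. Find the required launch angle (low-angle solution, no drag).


sin(2*theta) = R*g/v0^2 = 2729*9.81/237^2 = 0.476624, theta = arcsin(0.476624)/2 = 14.23°

14.23 degrees


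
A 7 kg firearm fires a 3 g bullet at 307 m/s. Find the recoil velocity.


v_recoil = m_p * v_p / m_gun = 0.003 * 307 / 7 = 0.1316 m/s

0.1316 m/s


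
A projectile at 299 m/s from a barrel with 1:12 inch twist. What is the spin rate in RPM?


twist_m = 12*0.0254 = 0.3048 m
spin = v/twist = 299/0.3048 = 980.9711 rev/s
RPM = spin*60 = 980.9711*60 ≈ 58858 RPM

58858 RPM


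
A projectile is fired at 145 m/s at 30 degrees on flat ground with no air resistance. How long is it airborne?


T = 2*v0*sin(theta)/g = 2*145*sin(30°)/9.81 = 14.78 s

14.78 s


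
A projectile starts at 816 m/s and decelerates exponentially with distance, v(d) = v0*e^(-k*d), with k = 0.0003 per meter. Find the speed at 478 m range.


v = v0*exp(-k*d) = 816*exp(-0.0003*478) = 707 m/s

707 m/s


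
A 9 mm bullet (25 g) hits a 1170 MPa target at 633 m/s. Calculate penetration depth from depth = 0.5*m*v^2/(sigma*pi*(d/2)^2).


A = pi*(d/2)^2 = pi*(9/2)^2 = 63.6173 mm^2
E = 0.5*m*v^2 = 0.5*0.025*633^2 = 5008.61 J
depth = E/(sigma*A) = 5008.61 J / (1170 MPa * 63.6173 mm^2) = 5008.61/(1170 * 63.6173) m = 0.067291 m ≈ 67.29 mm

67.29 mm


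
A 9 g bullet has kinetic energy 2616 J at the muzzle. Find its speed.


v = sqrt(2*E/m) = sqrt(2*2616/0.009) = 762.5 m/s

762.5 m/s


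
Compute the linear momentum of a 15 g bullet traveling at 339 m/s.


p = m*v = 0.015*339 = 5.085 kg·m/s

5.085 kg·m/s


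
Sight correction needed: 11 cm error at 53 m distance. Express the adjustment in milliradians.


1 mrad subtends 1 cm per 10 m of range, so adj = error_cm / (dist_m / 10) = 11 / (53/10) = 2.075 mrad

2.075 mrad


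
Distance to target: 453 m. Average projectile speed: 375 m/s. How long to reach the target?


t = d/v = 453/375 = 1.208 s

1.208 s


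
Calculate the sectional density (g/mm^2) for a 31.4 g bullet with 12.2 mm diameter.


SD = m/d^2 = 31.4/12.2^2 = 0.211 g/mm^2

0.211 g/mm^2


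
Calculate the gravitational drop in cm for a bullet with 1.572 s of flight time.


drop = 0.5*g*t^2 = 0.5*9.81*1.572^2 = 12.1212 m ≈ 1212 cm

1212 cm


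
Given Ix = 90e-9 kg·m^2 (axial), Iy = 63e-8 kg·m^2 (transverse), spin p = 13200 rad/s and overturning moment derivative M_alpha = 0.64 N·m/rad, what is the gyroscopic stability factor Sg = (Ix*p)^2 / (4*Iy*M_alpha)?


Sg = Ix^2 * p^2 / (4 * Iy * M_alpha) = (90e-9)^2 * 13200^2 / (4 * 63e-8 * 0.64) = 0.8751

0.8751


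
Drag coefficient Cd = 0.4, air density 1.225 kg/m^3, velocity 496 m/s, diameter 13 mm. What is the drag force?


A = pi*(d/2)^2 = pi*(13/2000)^2 = 1.32732e-04 m^2
Fd = 0.5*Cd*rho*A*v^2 = 0.5*0.4*1.225*1.32732e-04*496^2 = 8 N

8 N


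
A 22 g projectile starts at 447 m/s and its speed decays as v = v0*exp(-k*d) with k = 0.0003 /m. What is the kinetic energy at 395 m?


v = v0*exp(-k*d) = 447*exp(-0.0003*395) = 397.049 m/s
E = 0.5*m*v^2 = 0.5*0.022*397.049^2 = 1734 J

1734 J


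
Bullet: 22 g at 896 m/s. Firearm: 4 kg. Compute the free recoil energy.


v_r = m_p*v_p/m_gun = 0.022*896/4 = 4.928 m/s, E_r = 0.5*m_gun*v_r^2 = 0.5*4*4.928^2 = 48.57 J

48.57 J


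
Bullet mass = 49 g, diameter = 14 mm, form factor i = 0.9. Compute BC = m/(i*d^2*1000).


BC = m/(i*d^2*1000) = 49/(0.9 * 14^2 * 1000) = 0.0002778

0.0002778


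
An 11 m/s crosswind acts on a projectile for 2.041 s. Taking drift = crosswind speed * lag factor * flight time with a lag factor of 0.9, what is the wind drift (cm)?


drift = v_wind * lag * t = 11 * 0.9 * 2.041 = 20.2059 m ≈ 2021 cm

2021 cm


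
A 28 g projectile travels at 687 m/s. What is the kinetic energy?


E = 0.5*m*v^2 = 0.5*0.028*687^2 = 6608 J

6608 J


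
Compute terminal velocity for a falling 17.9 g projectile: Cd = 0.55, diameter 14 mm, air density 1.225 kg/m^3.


A = pi*(d/2)^2 = pi*(14/2000)^2 = 1.53938e-04 m^2
vt = sqrt(2mg/(Cd*rho*A)) = sqrt(2*0.0179*9.81/(0.55 * 1.225 * 1.53938e-04)) = 58.19 m/s

58.19 m/s


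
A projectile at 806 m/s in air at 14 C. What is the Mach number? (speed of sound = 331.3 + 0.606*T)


a = 331.3 + 0.606*(14) = 339.784 m/s
M = v/a = 806/339.784 = 2.372

2.372


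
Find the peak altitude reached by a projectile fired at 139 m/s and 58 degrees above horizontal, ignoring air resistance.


H = (v0*sin(theta))^2 / (2g) = (139*sin(58°))^2 / (2*9.81) = 708.2 m

708.2 m


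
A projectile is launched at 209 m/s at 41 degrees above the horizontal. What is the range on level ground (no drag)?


R = v0^2 * sin(2*theta) / g = 209^2 * sin(2*41°) / 9.81 = 4409 m

4409 m


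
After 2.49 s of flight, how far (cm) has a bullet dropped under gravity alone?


drop = 0.5*g*t^2 = 0.5*9.81*2.49^2 = 30.4115 m ≈ 3041 cm

3041 cm


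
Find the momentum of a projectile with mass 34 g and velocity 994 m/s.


p = m*v = 0.034*994 = 33.8 kg·m/s

33.8 kg·m/s


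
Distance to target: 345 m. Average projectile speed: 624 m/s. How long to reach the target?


t = d/v = 345/624 = 0.5529 s

0.5529 s


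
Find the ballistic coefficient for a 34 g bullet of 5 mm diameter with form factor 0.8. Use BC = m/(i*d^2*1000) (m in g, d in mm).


BC = m/(i*d^2*1000) = 34/(0.8 * 5^2 * 1000) = 0.0017

0.0017


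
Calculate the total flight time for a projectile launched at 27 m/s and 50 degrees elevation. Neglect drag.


T = 2*v0*sin(theta)/g = 2*27*sin(50°)/9.81 = 4.217 s

4.217 s


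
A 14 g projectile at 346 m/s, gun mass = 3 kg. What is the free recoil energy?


v_r = m_p*v_p/m_gun = 0.014*346/3 = 1.61467 m/s, E_r = 0.5*m_gun*v_r^2 = 0.5*3*1.61467^2 = 3.911 J

3.911 J


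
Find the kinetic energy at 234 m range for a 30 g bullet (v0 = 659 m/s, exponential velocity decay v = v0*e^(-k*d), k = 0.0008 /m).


v = v0*exp(-k*d) = 659*exp(-0.0008*234) = 546.494 m/s
E = 0.5*m*v^2 = 0.5*0.03*546.494^2 = 4480 J

4480 J


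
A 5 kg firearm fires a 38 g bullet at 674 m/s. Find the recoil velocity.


v_recoil = m_p * v_p / m_gun = 0.038 * 674 / 5 = 5.122 m/s

5.122 m/s


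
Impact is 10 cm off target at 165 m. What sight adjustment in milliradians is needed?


1 mrad subtends 1 cm per 10 m of range, so adj = error_cm / (dist_m / 10) = 10 / (165/10) = 0.6061 mrad

0.6061 mrad


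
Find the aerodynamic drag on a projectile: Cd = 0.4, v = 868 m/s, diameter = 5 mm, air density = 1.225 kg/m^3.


A = pi*(d/2)^2 = pi*(5/2000)^2 = 1.96350e-05 m^2
Fd = 0.5*Cd*rho*A*v^2 = 0.5*0.4*1.225*1.96350e-05*868^2 = 3.624 N

3.624 N


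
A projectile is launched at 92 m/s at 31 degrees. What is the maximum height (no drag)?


H = (v0*sin(theta))^2 / (2g) = (92*sin(31°))^2 / (2*9.81) = 114.4 m

114.4 m


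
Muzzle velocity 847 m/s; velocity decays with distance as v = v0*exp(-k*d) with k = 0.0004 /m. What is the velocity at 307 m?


v = v0*exp(-k*d) = 847*exp(-0.0004*307) = 749.1 m/s

749.1 m/s


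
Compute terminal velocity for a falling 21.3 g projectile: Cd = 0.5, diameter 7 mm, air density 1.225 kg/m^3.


A = pi*(d/2)^2 = pi*(7/2000)^2 = 3.84845e-05 m^2
vt = sqrt(2mg/(Cd*rho*A)) = sqrt(2*0.0213*9.81/(0.5 * 1.225 * 3.84845e-05)) = 133.2 m/s

133.2 m/s


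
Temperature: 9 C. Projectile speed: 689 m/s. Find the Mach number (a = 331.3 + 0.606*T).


a = 331.3 + 0.606*(9) = 336.754 m/s
M = v/a = 689/336.754 = 2.046

2.046


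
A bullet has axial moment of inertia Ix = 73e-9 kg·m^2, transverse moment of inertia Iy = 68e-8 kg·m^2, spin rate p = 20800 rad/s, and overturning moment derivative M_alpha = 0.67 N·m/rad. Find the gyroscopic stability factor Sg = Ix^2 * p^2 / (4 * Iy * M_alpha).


Sg = Ix^2 * p^2 / (4 * Iy * M_alpha) = (73e-9)^2 * 20800^2 / (4 * 68e-8 * 0.67) = 1.265

1.265


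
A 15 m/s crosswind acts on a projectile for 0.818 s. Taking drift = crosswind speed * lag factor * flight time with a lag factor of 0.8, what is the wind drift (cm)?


drift = v_wind * lag * t = 15 * 0.8 * 0.818 = 9.816 m ≈ 981.6 cm

981.6 cm


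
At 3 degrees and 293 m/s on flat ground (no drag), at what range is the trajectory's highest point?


R = v0^2*sin(2*theta)/g = 293^2*sin(2*3°)/9.81 = 914.747 m
apex_dist = R/2 = 914.747/2 = 457.4 m

457.4 m


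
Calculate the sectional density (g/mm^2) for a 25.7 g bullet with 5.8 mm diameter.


SD = m/d^2 = 25.7/5.8^2 = 0.764 g/mm^2

0.764 g/mm^2


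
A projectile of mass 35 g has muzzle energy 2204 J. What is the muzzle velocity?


v = sqrt(2*E/m) = sqrt(2*2204/0.035) = 354.9 m/s

354.9 m/s


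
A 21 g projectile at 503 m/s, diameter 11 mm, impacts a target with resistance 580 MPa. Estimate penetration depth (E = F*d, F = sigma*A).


A = pi*(d/2)^2 = pi*(11/2)^2 = 95.0332 mm^2
E = 0.5*m*v^2 = 0.5*0.021*503^2 = 2656.59 J
depth = E/(sigma*A) = 2656.59 J / (580 MPa * 95.0332 mm^2) = 2656.59/(580 * 95.0332) m = 0.0481972 m ≈ 48.2 mm

48.2 mm


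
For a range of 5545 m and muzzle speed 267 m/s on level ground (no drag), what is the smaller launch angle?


sin(2*theta) = R*g/v0^2 = 5545*9.81/267^2 = 0.763041, theta = arcsin(0.763041)/2 = 24.87°

24.87 degrees


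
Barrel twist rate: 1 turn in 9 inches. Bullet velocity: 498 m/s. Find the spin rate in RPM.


twist_m = 9*0.0254 = 0.2286 m
spin = v/twist = 498/0.2286 = 2178.478 rev/s
RPM = spin*60 = 2178.478*60 ≈ 130709 RPM

130709 RPM


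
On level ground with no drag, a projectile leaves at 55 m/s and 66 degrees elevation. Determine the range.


R = v0^2 * sin(2*theta) / g = 55^2 * sin(2*66°) / 9.81 = 229.2 m

229.2 m


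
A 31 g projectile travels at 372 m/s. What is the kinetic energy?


E = 0.5*m*v^2 = 0.5*0.031*372^2 = 2145 J

2145 J


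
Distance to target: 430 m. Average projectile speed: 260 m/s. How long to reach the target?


t = d/v = 430/260 = 1.654 s

1.654 s


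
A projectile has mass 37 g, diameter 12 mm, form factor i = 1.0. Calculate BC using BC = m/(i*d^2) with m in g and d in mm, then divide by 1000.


BC = m/(i*d^2*1000) = 37/(1.0 * 12^2 * 1000) = 0.0002569

0.0002569


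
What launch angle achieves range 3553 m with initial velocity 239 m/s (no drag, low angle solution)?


sin(2*theta) = R*g/v0^2 = 3553*9.81/239^2 = 0.610195, theta = arcsin(0.610195)/2 = 18.8°

18.8 degrees


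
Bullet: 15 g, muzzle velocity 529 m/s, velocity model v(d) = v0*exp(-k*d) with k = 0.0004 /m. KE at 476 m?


v = v0*exp(-k*d) = 529*exp(-0.0004*476) = 437.286 m/s
E = 0.5*m*v^2 = 0.5*0.015*437.286^2 = 1434 J

1434 J


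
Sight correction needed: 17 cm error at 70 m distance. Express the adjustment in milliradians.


1 mrad subtends 1 cm per 10 m of range, so adj = error_cm / (dist_m / 10) = 17 / (70/10) = 2.429 mrad

2.429 mrad


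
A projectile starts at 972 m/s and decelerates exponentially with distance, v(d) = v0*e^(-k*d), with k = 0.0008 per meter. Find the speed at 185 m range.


v = v0*exp(-k*d) = 972*exp(-0.0008*185) = 838.3 m/s

838.3 m/s


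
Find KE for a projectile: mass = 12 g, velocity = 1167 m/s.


E = 0.5*m*v^2 = 0.5*0.012*1167^2 = 8171 J

8171 J


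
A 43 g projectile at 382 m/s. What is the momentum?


p = m*v = 0.043*382 = 16.43 kg·m/s

16.43 kg·m/s


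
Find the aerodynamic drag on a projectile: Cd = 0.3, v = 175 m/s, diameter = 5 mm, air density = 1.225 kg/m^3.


A = pi*(d/2)^2 = pi*(5/2000)^2 = 1.96350e-05 m^2
Fd = 0.5*Cd*rho*A*v^2 = 0.5*0.3*1.225*1.96350e-05*175^2 = 0.1105 N

0.1105 N


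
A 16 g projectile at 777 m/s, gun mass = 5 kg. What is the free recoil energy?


v_r = m_p*v_p/m_gun = 0.016*777/5 = 2.4864 m/s, E_r = 0.5*m_gun*v_r^2 = 0.5*5*2.4864^2 = 15.46 J

15.46 J


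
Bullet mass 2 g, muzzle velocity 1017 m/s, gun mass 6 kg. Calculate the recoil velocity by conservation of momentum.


v_recoil = m_p * v_p / m_gun = 0.002 * 1017 / 6 = 0.339 m/s

0.339 m/s


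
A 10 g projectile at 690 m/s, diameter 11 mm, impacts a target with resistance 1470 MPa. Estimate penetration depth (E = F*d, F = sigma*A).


A = pi*(d/2)^2 = pi*(11/2)^2 = 95.0332 mm^2
E = 0.5*m*v^2 = 0.5*0.01*690^2 = 2380.5 J
depth = E/(sigma*A) = 2380.5 J / (1470 MPa * 95.0332 mm^2) = 2380.5/(1470 * 95.0332) m = 0.0170402 m ≈ 17.04 mm

17.04 mm


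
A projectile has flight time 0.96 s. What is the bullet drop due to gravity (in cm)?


drop = 0.5*g*t^2 = 0.5*9.81*0.96^2 = 4.52045 m ≈ 452 cm

452 cm


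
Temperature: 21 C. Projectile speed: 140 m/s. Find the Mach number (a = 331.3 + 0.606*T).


a = 331.3 + 0.606*(21) = 344.026 m/s
M = v/a = 140/344.026 = 0.4069

0.4069


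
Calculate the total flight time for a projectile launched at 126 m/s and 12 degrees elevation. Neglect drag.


T = 2*v0*sin(theta)/g = 2*126*sin(12°)/9.81 = 5.341 s

5.341 s


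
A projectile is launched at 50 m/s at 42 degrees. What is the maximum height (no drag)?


H = (v0*sin(theta))^2 / (2g) = (50*sin(42°))^2 / (2*9.81) = 57.05 m

57.05 m


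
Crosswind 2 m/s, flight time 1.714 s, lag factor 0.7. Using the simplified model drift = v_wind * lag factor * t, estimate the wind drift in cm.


drift = v_wind * lag * t = 2 * 0.7 * 1.714 = 2.3996 m ≈ 240 cm

240 cm


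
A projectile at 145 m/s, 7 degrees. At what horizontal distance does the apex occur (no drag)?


R = v0^2*sin(2*theta)/g = 145^2*sin(2*7°)/9.81 = 518.492 m
apex_dist = R/2 = 518.492/2 = 259.2 m

259.2 m


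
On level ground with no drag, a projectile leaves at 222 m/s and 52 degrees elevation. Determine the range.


R = v0^2 * sin(2*theta) / g = 222^2 * sin(2*52°) / 9.81 = 4875 m

4875 m
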